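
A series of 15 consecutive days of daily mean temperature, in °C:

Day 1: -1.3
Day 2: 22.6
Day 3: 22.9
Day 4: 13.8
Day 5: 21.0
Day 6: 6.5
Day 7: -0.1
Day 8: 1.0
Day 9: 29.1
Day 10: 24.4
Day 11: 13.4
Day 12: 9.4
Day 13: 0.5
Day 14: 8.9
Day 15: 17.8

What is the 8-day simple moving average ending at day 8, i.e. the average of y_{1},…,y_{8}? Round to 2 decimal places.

Sum of periods 1–8: (-1.3) + 22.6 + 22.9 + 13.8 + 21.0 + 6.5 + (-0.1) + 1.0 = 86.4
Divide by 8: 86.4 / 8 = 10.80

10.80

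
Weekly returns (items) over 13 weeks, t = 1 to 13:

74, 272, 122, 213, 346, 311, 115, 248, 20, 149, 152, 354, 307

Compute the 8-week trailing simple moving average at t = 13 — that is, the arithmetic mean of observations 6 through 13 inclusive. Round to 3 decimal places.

207.000

Sum of periods 6–13: 311 + 115 + 248 + 20 + 149 + 152 + 354 + 307 = 1656
Divide by 8: 1656 / 8 = 207.000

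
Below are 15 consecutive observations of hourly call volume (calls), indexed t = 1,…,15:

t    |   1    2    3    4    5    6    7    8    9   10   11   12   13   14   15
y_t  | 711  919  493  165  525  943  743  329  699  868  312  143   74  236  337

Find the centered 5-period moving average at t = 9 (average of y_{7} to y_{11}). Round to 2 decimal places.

Sum of periods 7–11: 743 + 329 + 699 + 868 + 312 = 2951
Divide by 5: 2951 / 5 = 590.20

590.20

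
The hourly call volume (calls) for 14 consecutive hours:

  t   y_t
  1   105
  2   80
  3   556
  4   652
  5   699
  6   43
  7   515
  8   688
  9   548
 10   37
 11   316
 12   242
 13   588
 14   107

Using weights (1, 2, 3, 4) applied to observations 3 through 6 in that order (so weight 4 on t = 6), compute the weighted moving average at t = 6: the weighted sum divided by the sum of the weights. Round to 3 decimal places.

412.900

Weighted sum: 1·556 + 2·652 + 3·699 + 4·43 = 556 + 1304 + 2097 + 172 = 4129
Weight total: 1 + 2 + 3 + 4 = 10
WMA = 4129 / 10 = 412.900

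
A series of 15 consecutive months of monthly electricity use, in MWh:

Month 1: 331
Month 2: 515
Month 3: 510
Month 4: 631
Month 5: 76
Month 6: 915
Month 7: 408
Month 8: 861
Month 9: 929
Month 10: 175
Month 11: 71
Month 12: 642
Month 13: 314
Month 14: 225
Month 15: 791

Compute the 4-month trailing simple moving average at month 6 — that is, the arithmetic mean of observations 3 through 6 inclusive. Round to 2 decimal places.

Sum of periods 3–6: 510 + 631 + 76 + 915 = 2132
Divide by 4: 2132 / 4 = 533.00

533.00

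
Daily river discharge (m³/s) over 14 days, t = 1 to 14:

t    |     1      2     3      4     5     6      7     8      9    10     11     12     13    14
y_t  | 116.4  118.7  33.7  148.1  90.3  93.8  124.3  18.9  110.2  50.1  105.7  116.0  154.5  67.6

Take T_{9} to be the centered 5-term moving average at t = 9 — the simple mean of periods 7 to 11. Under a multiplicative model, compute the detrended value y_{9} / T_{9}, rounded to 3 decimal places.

1.347

Trend T_9 = (124.3 + 18.9 + 110.2 + 50.1 + 105.7) / 5 = 409.2/5 = 81.84000
Ratio to trend: 110.2 / 81.84000 = 1.347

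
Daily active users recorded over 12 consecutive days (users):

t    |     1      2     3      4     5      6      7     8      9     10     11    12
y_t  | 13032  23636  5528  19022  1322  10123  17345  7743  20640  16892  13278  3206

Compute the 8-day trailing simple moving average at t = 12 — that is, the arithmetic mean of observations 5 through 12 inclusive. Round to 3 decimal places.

Sum of periods 5–12: 1322 + 10123 + 17345 + 7743 + 20640 + 16892 + 13278 + 3206 = 90549
Divide by 8: 90549 / 8 = 11318.625

11318.625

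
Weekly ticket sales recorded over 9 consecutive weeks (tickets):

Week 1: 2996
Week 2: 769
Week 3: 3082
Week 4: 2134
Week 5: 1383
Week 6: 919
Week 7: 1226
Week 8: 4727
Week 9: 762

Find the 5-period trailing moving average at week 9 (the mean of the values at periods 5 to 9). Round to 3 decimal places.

1803.400

Sum of periods 5–9: 1383 + 919 + 1226 + 4727 + 762 = 9017
Divide by 5: 9017 / 5 = 1803.400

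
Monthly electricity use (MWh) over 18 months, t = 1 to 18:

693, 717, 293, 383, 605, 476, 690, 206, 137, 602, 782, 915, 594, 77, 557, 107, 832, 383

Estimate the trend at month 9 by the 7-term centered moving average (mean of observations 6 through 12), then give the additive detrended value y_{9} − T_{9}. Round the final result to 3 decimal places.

Trend T_9 = (476 + 690 + 206 + 137 + 602 + 782 + 915) / 7 = 3808/7 = 544.00000
Detrended value: 137 − 544.00000 = -407.000

-407.000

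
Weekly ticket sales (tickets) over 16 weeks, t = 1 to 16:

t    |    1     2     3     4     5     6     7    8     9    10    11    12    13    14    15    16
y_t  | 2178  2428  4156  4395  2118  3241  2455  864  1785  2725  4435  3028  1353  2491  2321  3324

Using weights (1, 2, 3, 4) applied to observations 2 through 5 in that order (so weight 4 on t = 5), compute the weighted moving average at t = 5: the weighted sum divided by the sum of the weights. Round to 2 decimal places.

3239.70

Weighted sum: 1·2428 + 2·4156 + 3·4395 + 4·2118 = 2428 + 8312 + 13185 + 8472 = 32397
Weight total: 1 + 2 + 3 + 4 = 10
WMA = 32397 / 10 = 3239.70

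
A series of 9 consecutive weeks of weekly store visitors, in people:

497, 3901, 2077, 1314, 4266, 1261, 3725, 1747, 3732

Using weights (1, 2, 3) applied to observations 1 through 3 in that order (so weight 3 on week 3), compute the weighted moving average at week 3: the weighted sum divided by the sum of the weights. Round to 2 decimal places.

2421.67

Weighted sum: 1·497 + 2·3901 + 3·2077 = 497 + 7802 + 6231 = 14530
Weight total: 1 + 2 + 3 = 6
WMA = 14530 / 6 = 2421.67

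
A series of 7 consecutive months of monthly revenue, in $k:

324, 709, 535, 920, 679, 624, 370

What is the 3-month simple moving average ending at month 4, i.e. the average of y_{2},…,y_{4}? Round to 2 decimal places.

721.33

Sum of periods 2–4: 709 + 535 + 920 = 2164
Divide by 3: 2164 / 3 = 721.33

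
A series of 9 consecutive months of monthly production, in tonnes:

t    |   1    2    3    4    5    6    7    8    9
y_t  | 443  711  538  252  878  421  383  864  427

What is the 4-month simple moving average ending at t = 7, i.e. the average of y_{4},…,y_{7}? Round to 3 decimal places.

Sum of periods 4–7: 252 + 878 + 421 + 383 = 1934
Divide by 4: 1934 / 4 = 483.500

483.500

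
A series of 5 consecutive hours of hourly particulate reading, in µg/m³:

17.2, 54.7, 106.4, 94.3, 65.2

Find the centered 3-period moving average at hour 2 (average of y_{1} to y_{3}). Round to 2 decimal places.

Sum of periods 1–3: 17.2 + 54.7 + 106.4 = 178.3
Divide by 3: 178.3 / 3 = 59.43

59.43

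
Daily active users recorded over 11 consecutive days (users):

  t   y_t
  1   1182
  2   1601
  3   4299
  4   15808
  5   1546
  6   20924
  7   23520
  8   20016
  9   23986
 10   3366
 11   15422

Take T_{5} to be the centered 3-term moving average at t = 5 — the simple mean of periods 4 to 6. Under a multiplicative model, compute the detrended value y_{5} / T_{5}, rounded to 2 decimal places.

0.12

Trend T_5 = (15808 + 1546 + 20924) / 3 = 38278/3 = 12759.3333
Ratio to trend: 1546 / 12759.3333 = 0.12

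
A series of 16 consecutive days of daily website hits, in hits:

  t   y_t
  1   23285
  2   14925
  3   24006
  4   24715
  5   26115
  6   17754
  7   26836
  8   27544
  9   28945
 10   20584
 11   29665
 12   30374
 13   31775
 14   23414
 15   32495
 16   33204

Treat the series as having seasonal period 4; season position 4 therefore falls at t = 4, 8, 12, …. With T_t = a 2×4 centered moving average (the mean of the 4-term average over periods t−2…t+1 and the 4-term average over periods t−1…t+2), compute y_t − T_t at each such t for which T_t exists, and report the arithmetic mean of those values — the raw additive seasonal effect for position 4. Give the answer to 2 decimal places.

1920.79

Season position 4 occurs at t = 4, 8, 12 (where T_t is defined).
t=4: T_4 = 22793.8750; y_4 − T_4 = 24715 − 22793.8750 = 1921.1250
t=8: T_8 = 25623.5000; y_8 − T_8 = 27544 − 25623.5000 = 1920.5000
t=12: T_12 = 28453.2500; y_12 − T_12 = 30374 − 28453.2500 = 1920.7500
Mean deviation: (1921.1250 + 1920.5000 + 1920.7500) / 3 = 1920.79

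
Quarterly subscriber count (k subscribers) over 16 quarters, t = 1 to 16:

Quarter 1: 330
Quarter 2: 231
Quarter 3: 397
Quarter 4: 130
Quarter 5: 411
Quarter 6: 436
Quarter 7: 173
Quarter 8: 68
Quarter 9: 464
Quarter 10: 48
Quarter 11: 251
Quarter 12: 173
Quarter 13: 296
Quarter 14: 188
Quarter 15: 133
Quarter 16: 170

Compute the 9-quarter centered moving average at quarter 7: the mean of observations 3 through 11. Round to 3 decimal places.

264.222

Sum of periods 3–11: 397 + 130 + 411 + 436 + 173 + 68 + 464 + 48 + 251 = 2378
Divide by 9: 2378 / 9 = 264.222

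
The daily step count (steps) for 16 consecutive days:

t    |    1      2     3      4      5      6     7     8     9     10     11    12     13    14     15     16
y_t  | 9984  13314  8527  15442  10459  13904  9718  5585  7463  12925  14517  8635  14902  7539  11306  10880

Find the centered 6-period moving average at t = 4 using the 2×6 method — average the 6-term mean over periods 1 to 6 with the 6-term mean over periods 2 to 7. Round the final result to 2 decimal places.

11916.17

Sum over 1–6: 9984 + 13314 + 8527 + 15442 + 10459 + 13904 = 71630
Sum over 2–7: 13314 + 8527 + 15442 + 10459 + 13904 + 9718 = 71364
CMA at t=4 = (71630 + 71364) / (2·6) = 142994 / 12 = 11916.17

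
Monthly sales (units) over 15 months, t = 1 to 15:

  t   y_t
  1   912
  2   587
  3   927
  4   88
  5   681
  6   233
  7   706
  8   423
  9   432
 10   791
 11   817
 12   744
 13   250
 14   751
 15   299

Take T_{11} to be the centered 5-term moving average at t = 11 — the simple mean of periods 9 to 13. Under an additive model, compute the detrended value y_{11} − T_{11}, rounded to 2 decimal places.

210.20

Trend T_11 = (432 + 791 + 817 + 744 + 250) / 5 = 3034/5 = 606.8000
Detrended value: 817 − 606.8000 = 210.20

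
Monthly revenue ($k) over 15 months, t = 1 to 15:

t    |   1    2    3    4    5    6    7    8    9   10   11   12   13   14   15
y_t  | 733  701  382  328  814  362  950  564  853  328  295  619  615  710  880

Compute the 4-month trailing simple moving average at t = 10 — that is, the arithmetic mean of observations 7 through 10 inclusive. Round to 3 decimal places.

Sum of periods 7–10: 950 + 564 + 853 + 328 = 2695
Divide by 4: 2695 / 4 = 673.750

673.750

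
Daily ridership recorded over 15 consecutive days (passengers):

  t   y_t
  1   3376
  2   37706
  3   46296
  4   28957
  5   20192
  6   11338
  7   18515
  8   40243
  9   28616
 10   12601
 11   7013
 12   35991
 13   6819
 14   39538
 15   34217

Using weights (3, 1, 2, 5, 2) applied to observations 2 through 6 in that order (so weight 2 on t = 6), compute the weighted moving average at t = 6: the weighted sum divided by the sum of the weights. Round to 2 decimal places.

26228.00

Weighted sum: 3·37706 + 1·46296 + 2·28957 + 5·20192 + 2·11338 = 113118 + 46296 + 57914 + 100960 + 22676 = 340964
Weight total: 3 + 1 + 2 + 5 + 2 = 13
WMA = 340964 / 13 = 26228.00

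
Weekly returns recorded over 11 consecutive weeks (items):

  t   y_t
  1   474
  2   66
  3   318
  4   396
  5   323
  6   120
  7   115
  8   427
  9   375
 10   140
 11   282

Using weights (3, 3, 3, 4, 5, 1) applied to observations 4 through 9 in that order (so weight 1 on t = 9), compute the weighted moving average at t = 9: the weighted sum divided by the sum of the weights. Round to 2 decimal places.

Weighted sum: 3·396 + 3·323 + 3·120 + 4·115 + 5·427 + 1·375 = 1188 + 969 + 360 + 460 + 2135 + 375 = 5487
Weight total: 3 + 3 + 3 + 4 + 5 + 1 = 19
WMA = 5487 / 19 = 288.79

288.79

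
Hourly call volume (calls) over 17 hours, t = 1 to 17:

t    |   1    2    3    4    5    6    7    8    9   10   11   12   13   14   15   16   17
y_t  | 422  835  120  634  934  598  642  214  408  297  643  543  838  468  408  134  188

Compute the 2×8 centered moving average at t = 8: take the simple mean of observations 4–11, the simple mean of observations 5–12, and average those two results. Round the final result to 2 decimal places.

540.56

Sum over 4–11: 634 + 934 + 598 + 642 + 214 + 408 + 297 + 643 = 4370
Sum over 5–12: 934 + 598 + 642 + 214 + 408 + 297 + 643 + 543 = 4279
CMA at t=8 = (4370 + 4279) / (2·8) = 8649 / 16 = 540.56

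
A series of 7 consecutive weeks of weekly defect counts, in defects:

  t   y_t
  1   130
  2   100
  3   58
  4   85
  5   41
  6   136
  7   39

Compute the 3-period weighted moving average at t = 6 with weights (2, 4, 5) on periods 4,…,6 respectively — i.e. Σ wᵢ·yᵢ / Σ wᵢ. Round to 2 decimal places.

Weighted sum: 2·85 + 4·41 + 5·136 = 170 + 164 + 680 = 1014
Weight total: 2 + 4 + 5 = 11
WMA = 1014 / 11 = 92.18

92.18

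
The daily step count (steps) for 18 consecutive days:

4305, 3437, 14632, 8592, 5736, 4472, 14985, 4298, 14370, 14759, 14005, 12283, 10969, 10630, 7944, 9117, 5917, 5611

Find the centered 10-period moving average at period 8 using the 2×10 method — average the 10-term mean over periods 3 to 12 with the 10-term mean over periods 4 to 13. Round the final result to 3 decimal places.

10630.050

Sum over 3–12: 14632 + 8592 + 5736 + 4472 + 14985 + 4298 + 14370 + 14759 + 14005 + 12283 = 108132
Sum over 4–13: 8592 + 5736 + 4472 + 14985 + 4298 + 14370 + 14759 + 14005 + 12283 + 10969 = 104469
CMA at t=8 = (108132 + 104469) / (2·10) = 212601 / 20 = 10630.050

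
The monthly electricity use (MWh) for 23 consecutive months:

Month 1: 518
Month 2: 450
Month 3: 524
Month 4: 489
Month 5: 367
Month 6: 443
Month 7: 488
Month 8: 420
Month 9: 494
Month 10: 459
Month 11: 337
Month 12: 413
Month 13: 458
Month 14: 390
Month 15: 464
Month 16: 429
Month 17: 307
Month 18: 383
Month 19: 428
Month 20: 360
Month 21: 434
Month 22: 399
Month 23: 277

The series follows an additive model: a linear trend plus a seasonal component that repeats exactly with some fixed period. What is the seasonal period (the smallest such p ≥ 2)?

First differences y_{t+1} − y_t: -68, 74, -35, -122, 76, 45, -68, 74, -35, -122, 76, 45, -68, 74, …
The difference pattern repeats every 6 terms and not for any smaller step, so p = 6.

6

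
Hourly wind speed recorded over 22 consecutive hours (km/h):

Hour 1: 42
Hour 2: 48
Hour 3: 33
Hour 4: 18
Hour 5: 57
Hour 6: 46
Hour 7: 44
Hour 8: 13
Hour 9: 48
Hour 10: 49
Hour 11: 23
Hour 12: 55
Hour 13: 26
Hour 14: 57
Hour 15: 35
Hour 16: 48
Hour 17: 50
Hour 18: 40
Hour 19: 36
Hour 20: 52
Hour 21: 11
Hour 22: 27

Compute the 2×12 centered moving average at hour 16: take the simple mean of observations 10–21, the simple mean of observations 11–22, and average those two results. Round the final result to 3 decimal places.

39.250

Sum over 10–21: 49 + 23 + 55 + 26 + 57 + 35 + 48 + 50 + 40 + 36 + 52 + 11 = 482
Sum over 11–22: 23 + 55 + 26 + 57 + 35 + 48 + 50 + 40 + 36 + 52 + 11 + 27 = 460
CMA at t=16 = (482 + 460) / (2·12) = 942 / 24 = 39.250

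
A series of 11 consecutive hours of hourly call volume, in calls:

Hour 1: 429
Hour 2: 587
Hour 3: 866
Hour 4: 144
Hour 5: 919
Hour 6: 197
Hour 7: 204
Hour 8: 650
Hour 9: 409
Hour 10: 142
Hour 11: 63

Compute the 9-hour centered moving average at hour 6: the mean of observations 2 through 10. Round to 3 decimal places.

Sum of periods 2–10: 587 + 866 + 144 + 919 + 197 + 204 + 650 + 409 + 142 = 4118
Divide by 9: 4118 / 9 = 457.556

457.556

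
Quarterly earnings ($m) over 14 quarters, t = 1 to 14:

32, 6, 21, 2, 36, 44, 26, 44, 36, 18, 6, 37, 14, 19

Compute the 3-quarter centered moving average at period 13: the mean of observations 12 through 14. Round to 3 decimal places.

Sum of periods 12–14: 37 + 14 + 19 = 70
Divide by 3: 70 / 3 = 23.333

23.333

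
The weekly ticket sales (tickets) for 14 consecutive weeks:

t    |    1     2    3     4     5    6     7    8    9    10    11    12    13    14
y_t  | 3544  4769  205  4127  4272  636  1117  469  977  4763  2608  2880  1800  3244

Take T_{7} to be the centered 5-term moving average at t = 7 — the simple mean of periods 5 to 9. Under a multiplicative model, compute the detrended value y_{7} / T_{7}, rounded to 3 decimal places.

Trend T_7 = (4272 + 636 + 1117 + 469 + 977) / 5 = 7471/5 = 1494.20000
Ratio to trend: 1117 / 1494.20000 = 0.748

0.748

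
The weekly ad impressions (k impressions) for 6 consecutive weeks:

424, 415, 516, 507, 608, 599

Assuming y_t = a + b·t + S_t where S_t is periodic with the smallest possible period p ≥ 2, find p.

2

First differences y_{t+1} − y_t: -9, 101, -9, 101, -9, …
The difference pattern repeats every 2 terms and not for any smaller step, so p = 2.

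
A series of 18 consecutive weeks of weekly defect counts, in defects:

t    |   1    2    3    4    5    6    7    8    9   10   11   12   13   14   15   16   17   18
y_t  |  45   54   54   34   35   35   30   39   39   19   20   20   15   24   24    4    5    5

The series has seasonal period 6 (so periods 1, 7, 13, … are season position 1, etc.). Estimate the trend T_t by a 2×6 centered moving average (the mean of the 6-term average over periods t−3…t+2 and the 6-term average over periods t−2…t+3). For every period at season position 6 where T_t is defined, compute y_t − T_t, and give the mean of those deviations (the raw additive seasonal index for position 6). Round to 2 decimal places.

-1.58

Season position 6 occurs at t = 6, 12 (where T_t is defined).
t=6: T_6 = 36.5833; y_6 − T_6 = 35 − 36.5833 = -1.5833
t=12: T_12 = 21.5833; y_12 − T_12 = 20 − 21.5833 = -1.5833
Mean deviation: (-1.5833 + -1.5833) / 2 = -1.58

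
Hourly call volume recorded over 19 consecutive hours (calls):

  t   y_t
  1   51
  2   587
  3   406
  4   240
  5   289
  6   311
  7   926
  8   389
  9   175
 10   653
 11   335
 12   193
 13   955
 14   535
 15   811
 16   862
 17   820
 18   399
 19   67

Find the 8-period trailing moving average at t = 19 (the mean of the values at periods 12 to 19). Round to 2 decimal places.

Sum of periods 12–19: 193 + 955 + 535 + 811 + 862 + 820 + 399 + 67 = 4642
Divide by 8: 4642 / 8 = 580.25

580.25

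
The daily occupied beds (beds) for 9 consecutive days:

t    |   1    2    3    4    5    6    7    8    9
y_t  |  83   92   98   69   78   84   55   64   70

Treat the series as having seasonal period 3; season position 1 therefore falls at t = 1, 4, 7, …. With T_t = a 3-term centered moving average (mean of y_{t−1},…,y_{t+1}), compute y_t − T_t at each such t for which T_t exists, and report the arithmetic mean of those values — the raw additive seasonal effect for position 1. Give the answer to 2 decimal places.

Season position 1 occurs at t = 4, 7 (where T_t is defined).
t=4: T_4 = 81.6667; y_4 − T_4 = 69 − 81.6667 = -12.6667
t=7: T_7 = 67.6667; y_7 − T_7 = 55 − 67.6667 = -12.6667
Mean deviation: (-12.6667 + -12.6667) / 2 = -12.67

-12.67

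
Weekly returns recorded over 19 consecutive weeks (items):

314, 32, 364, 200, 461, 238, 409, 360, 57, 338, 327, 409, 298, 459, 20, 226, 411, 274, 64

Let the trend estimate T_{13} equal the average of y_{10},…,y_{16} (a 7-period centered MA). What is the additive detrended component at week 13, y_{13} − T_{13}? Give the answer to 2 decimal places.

Trend T_13 = (338 + 327 + 409 + 298 + 459 + 20 + 226) / 7 = 2077/7 = 296.7143
Detrended value: 298 − 296.7143 = 1.29

1.29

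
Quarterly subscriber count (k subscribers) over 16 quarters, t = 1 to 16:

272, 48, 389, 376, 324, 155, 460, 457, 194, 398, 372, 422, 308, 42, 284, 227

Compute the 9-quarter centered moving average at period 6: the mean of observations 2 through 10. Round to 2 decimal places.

Sum of periods 2–10: 48 + 389 + 376 + 324 + 155 + 460 + 457 + 194 + 398 = 2801
Divide by 9: 2801 / 9 = 311.22

311.22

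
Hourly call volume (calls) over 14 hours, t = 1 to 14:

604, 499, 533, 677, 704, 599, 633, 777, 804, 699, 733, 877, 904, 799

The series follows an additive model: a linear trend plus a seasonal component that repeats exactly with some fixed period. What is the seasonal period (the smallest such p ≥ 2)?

4

First differences y_{t+1} − y_t: -105, 34, 144, 27, -105, 34, 144, 27, -105, 34, …
The difference pattern repeats every 4 terms and not for any smaller step, so p = 4.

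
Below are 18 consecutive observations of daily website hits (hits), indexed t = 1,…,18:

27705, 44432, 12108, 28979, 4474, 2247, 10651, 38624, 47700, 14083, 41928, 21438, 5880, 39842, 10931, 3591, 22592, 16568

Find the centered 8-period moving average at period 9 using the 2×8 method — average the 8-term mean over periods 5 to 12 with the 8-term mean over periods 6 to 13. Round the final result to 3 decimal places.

Sum over 5–12: 4474 + 2247 + 10651 + 38624 + 47700 + 14083 + 41928 + 21438 = 181145
Sum over 6–13: 2247 + 10651 + 38624 + 47700 + 14083 + 41928 + 21438 + 5880 = 182551
CMA at t=9 = (181145 + 182551) / (2·8) = 363696 / 16 = 22731.000

22731.000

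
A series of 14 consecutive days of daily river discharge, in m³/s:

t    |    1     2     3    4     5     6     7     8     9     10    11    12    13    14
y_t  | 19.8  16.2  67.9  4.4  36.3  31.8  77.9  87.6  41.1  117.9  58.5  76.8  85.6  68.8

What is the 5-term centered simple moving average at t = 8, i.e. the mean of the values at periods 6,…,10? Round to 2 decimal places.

71.26

Sum of periods 6–10: 31.8 + 77.9 + 87.6 + 41.1 + 117.9 = 356.3
Divide by 5: 356.3 / 5 = 71.26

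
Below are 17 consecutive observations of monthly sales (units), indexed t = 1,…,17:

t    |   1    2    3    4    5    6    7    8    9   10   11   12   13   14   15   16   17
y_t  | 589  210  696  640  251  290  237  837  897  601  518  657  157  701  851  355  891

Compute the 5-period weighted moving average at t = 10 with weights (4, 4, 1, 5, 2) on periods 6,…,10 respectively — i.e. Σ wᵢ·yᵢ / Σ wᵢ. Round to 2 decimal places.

539.50

Weighted sum: 4·290 + 4·237 + 1·837 + 5·897 + 2·601 = 1160 + 948 + 837 + 4485 + 1202 = 8632
Weight total: 4 + 4 + 1 + 5 + 2 = 16
WMA = 8632 / 16 = 539.50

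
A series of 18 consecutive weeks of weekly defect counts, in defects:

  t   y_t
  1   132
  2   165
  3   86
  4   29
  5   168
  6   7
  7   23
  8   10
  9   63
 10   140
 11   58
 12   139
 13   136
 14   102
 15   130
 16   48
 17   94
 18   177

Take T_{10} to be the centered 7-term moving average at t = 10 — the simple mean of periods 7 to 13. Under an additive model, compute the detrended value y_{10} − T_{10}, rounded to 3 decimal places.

58.714

Trend T_10 = (23 + 10 + 63 + 140 + 58 + 139 + 136) / 7 = 569/7 = 81.28571
Detrended value: 140 − 81.28571 = 58.714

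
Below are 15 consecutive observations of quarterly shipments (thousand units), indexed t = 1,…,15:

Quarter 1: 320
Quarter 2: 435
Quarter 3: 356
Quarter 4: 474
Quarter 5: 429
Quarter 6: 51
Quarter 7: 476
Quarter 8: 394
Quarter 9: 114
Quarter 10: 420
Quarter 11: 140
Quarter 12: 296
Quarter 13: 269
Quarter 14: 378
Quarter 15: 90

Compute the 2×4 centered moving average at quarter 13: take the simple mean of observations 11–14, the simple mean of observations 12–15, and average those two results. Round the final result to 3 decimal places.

Sum over 11–14: 140 + 296 + 269 + 378 = 1083
Sum over 12–15: 296 + 269 + 378 + 90 = 1033
CMA at t=13 = (1083 + 1033) / (2·4) = 2116 / 8 = 264.500

264.500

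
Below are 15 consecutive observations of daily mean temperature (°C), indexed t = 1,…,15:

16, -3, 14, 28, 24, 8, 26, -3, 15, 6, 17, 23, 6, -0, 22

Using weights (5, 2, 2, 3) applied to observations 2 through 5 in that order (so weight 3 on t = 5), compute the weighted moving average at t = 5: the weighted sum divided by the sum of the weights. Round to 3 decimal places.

Weighted sum: 5·-3 + 2·14 + 2·28 + 3·24 = -15 + 28 + 56 + 72 = 141
Weight total: 5 + 2 + 2 + 3 = 12
WMA = 141 / 12 = 11.750

11.750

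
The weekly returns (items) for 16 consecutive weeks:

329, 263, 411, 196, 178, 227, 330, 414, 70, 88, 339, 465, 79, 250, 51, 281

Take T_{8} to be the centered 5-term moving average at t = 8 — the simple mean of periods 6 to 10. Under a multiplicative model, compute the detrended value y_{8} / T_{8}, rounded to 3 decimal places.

1.833

Trend T_8 = (227 + 330 + 414 + 70 + 88) / 5 = 1129/5 = 225.80000
Ratio to trend: 414 / 225.80000 = 1.833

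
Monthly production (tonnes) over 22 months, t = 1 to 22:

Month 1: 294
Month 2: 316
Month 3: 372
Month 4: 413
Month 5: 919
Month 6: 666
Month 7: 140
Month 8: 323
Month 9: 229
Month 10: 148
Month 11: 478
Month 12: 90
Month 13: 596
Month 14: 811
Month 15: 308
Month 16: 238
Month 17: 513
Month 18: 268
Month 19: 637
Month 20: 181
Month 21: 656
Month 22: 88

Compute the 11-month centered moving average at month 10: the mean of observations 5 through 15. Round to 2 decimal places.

428.00

Sum of periods 5–15: 919 + 666 + 140 + 323 + 229 + 148 + 478 + 90 + 596 + 811 + 308 = 4708
Divide by 11: 4708 / 11 = 428.00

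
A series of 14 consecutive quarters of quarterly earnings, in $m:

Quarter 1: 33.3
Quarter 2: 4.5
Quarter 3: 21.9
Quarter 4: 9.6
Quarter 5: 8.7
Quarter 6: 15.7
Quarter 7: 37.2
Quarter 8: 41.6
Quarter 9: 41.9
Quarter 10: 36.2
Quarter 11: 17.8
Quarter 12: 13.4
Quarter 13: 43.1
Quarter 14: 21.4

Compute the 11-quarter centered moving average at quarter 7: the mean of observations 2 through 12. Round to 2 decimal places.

Sum of periods 2–12: 4.5 + 21.9 + 9.6 + 8.7 + 15.7 + 37.2 + 41.6 + 41.9 + 36.2 + 17.8 + 13.4 = 248.5
Divide by 11: 248.5 / 11 = 22.59

22.59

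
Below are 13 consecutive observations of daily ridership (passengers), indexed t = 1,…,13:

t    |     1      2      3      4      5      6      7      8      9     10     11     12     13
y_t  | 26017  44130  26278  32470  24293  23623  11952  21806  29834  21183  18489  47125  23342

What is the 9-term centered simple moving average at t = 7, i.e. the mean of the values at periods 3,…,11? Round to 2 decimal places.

23325.33

Sum of periods 3–11: 26278 + 32470 + 24293 + 23623 + 11952 + 21806 + 29834 + 21183 + 18489 = 209928
Divide by 9: 209928 / 9 = 23325.33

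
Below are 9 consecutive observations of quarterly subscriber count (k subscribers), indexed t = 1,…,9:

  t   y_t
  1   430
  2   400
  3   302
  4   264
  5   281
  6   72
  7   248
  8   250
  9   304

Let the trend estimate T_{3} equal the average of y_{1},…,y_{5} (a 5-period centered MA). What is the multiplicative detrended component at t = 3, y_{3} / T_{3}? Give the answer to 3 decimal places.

Trend T_3 = (430 + 400 + 302 + 264 + 281) / 5 = 1677/5 = 335.40000
Ratio to trend: 302 / 335.40000 = 0.900

0.900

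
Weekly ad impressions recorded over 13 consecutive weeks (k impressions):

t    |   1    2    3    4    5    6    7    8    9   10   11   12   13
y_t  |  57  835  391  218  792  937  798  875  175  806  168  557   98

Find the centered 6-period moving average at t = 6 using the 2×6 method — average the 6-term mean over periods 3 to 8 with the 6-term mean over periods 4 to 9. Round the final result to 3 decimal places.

650.500

Sum over 3–8: 391 + 218 + 792 + 937 + 798 + 875 = 4011
Sum over 4–9: 218 + 792 + 937 + 798 + 875 + 175 = 3795
CMA at t=6 = (4011 + 3795) / (2·6) = 7806 / 12 = 650.500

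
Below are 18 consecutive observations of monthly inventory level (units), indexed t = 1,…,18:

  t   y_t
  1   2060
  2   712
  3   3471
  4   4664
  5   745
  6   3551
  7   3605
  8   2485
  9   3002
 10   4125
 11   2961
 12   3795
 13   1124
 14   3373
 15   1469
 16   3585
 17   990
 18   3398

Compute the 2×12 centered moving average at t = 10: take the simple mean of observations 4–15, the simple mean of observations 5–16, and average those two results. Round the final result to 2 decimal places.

2863.29

Sum over 4–15: 4664 + 745 + 3551 + 3605 + 2485 + 3002 + 4125 + 2961 + 3795 + 1124 + 3373 + 1469 = 34899
Sum over 5–16: 745 + 3551 + 3605 + 2485 + 3002 + 4125 + 2961 + 3795 + 1124 + 3373 + 1469 + 3585 = 33820
CMA at t=10 = (34899 + 33820) / (2·12) = 68719 / 24 = 2863.29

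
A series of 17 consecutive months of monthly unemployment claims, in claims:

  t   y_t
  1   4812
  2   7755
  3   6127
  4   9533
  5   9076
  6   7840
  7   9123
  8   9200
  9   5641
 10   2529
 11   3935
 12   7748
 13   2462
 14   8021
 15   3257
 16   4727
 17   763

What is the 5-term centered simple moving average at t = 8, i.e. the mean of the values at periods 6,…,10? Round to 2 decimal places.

6866.60

Sum of periods 6–10: 7840 + 9123 + 9200 + 5641 + 2529 = 34333
Divide by 5: 34333 / 5 = 6866.60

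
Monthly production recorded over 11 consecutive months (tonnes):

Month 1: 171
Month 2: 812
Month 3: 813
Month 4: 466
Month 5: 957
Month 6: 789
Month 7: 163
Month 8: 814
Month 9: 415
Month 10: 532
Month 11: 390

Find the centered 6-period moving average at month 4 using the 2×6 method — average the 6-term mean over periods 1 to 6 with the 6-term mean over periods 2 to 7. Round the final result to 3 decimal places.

667.333

Sum over 1–6: 171 + 812 + 813 + 466 + 957 + 789 = 4008
Sum over 2–7: 812 + 813 + 466 + 957 + 789 + 163 = 4000
CMA at t=4 = (4008 + 4000) / (2·6) = 8008 / 12 = 667.333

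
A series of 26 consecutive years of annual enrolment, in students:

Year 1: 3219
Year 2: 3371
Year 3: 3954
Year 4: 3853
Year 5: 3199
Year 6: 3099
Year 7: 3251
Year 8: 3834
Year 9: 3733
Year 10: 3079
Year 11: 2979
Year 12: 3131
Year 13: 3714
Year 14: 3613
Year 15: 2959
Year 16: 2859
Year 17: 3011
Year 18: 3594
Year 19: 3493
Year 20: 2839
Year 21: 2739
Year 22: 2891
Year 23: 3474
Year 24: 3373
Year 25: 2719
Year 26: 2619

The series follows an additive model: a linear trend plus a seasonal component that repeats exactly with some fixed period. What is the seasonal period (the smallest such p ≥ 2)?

5

First differences y_{t+1} − y_t: 152, 583, -101, -654, -100, 152, 583, -101, -654, -100, 152, 583, …
The difference pattern repeats every 5 terms and not for any smaller step, so p = 5.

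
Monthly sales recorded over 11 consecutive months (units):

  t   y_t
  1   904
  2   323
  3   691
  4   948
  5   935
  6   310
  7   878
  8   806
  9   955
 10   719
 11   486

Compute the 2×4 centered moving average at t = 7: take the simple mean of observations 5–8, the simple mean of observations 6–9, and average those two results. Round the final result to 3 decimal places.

Sum over 5–8: 935 + 310 + 878 + 806 = 2929
Sum over 6–9: 310 + 878 + 806 + 955 = 2949
CMA at t=7 = (2929 + 2949) / (2·4) = 5878 / 8 = 734.750

734.750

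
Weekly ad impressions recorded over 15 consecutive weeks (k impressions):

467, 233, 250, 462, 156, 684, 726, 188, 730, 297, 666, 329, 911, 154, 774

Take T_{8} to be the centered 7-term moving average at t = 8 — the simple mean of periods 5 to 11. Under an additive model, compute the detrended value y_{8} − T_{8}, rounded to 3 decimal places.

-304.429

Trend T_8 = (156 + 684 + 726 + 188 + 730 + 297 + 666) / 7 = 3447/7 = 492.42857
Detrended value: 188 − 492.42857 = -304.429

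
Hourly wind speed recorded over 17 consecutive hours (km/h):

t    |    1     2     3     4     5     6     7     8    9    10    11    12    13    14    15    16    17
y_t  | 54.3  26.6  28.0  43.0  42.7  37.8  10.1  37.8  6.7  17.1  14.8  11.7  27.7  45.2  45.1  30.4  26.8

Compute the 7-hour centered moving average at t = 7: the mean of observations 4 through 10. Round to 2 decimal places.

Sum of periods 4–10: 43.0 + 42.7 + 37.8 + 10.1 + 37.8 + 6.7 + 17.1 = 195.2
Divide by 7: 195.2 / 7 = 27.89

27.89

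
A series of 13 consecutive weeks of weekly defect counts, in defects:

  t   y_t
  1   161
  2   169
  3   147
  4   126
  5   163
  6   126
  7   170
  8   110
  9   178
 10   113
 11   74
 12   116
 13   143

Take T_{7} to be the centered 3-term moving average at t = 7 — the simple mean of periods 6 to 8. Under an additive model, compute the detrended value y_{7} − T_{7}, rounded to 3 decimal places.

Trend T_7 = (126 + 170 + 110) / 3 = 406/3 = 135.33333
Detrended value: 170 − 135.33333 = 34.667

34.667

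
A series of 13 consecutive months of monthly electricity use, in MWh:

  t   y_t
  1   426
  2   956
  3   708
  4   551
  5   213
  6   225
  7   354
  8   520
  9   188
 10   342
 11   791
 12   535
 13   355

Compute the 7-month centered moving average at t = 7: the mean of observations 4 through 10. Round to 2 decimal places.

Sum of periods 4–10: 551 + 213 + 225 + 354 + 520 + 188 + 342 = 2393
Divide by 7: 2393 / 7 = 341.86

341.86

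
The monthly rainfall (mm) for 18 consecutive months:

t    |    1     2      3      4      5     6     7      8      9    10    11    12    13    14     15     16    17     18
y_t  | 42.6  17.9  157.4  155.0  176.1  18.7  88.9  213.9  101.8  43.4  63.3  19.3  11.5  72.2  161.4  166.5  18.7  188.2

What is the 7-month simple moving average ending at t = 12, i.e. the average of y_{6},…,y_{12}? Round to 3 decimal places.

78.471

Sum of periods 6–12: 18.7 + 88.9 + 213.9 + 101.8 + 43.4 + 63.3 + 19.3 = 549.3
Divide by 7: 549.3 / 7 = 78.471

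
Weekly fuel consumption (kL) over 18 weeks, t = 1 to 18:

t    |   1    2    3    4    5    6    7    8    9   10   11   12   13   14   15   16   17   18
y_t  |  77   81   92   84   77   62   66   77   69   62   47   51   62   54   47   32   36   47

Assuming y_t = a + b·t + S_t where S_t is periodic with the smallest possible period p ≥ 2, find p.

5

First differences y_{t+1} − y_t: 4, 11, -8, -7, -15, 4, 11, -8, -7, -15, 4, 11, …
The difference pattern repeats every 5 terms and not for any smaller step, so p = 5.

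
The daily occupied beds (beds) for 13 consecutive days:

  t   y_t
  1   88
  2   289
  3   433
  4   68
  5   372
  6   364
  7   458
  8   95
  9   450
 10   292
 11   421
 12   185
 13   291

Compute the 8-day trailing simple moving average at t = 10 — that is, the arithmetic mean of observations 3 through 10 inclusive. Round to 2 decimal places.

Sum of periods 3–10: 433 + 68 + 372 + 364 + 458 + 95 + 450 + 292 = 2532
Divide by 8: 2532 / 8 = 316.50

316.50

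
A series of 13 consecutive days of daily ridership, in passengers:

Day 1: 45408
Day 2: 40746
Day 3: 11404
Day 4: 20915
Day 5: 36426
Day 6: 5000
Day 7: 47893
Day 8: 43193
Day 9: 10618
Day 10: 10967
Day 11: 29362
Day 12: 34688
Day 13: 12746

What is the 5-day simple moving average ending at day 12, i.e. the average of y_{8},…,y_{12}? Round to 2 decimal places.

Sum of periods 8–12: 43193 + 10618 + 10967 + 29362 + 34688 = 128828
Divide by 5: 128828 / 5 = 25765.60

25765.60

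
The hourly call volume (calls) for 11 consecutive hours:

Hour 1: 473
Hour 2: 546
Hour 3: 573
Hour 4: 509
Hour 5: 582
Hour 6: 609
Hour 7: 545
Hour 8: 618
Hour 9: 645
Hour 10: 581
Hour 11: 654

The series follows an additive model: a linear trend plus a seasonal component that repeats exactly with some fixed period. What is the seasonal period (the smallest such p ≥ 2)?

3

First differences y_{t+1} − y_t: 73, 27, -64, 73, 27, -64, 73, 27, …
The difference pattern repeats every 3 terms and not for any smaller step, so p = 3.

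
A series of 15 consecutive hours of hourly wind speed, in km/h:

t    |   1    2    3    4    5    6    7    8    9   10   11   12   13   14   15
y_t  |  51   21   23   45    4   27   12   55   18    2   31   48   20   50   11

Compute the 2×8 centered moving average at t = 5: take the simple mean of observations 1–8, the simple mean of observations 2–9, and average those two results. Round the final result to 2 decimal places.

Sum over 1–8: 51 + 21 + 23 + 45 + 4 + 27 + 12 + 55 = 238
Sum over 2–9: 21 + 23 + 45 + 4 + 27 + 12 + 55 + 18 = 205
CMA at t=5 = (238 + 205) / (2·8) = 443 / 16 = 27.69

27.69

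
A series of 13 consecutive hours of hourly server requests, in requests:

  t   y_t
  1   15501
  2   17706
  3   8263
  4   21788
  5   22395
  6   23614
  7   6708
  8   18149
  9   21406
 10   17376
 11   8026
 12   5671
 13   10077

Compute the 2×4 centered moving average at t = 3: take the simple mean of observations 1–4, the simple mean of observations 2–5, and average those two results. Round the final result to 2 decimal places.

16676.25

Sum over 1–4: 15501 + 17706 + 8263 + 21788 = 63258
Sum over 2–5: 17706 + 8263 + 21788 + 22395 = 70152
CMA at t=3 = (63258 + 70152) / (2·4) = 133410 / 8 = 16676.25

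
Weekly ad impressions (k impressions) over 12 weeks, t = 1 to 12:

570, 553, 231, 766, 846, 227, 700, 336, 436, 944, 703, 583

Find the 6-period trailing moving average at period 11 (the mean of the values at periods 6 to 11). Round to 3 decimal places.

Sum of periods 6–11: 227 + 700 + 336 + 436 + 944 + 703 = 3346
Divide by 6: 3346 / 6 = 557.667

557.667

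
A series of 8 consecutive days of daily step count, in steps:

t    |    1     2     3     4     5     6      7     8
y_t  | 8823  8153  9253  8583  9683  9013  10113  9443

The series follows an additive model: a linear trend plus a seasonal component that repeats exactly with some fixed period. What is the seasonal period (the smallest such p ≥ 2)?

First differences y_{t+1} − y_t: -670, 1100, -670, 1100, -670, 1100, …
The difference pattern repeats every 2 terms and not for any smaller step, so p = 2.

2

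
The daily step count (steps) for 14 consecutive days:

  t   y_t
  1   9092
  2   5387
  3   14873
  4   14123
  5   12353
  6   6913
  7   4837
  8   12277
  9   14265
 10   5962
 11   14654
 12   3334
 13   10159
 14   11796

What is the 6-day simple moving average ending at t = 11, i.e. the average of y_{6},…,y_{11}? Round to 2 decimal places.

9818.00

Sum of periods 6–11: 6913 + 4837 + 12277 + 14265 + 5962 + 14654 = 58908
Divide by 6: 58908 / 6 = 9818.00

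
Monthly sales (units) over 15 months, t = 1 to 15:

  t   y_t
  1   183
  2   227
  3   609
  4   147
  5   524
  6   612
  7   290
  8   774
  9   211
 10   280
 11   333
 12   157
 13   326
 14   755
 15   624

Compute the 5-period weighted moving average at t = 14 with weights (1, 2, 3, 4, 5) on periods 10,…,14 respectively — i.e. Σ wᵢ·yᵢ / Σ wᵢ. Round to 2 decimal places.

Weighted sum: 1·280 + 2·333 + 3·157 + 4·326 + 5·755 = 280 + 666 + 471 + 1304 + 3775 = 6496
Weight total: 1 + 2 + 3 + 4 + 5 = 15
WMA = 6496 / 15 = 433.07

433.07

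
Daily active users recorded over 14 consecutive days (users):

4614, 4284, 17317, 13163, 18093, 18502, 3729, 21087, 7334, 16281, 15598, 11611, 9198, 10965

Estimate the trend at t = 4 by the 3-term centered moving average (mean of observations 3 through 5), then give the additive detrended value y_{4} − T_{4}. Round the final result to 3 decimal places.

-3028.000

Trend T_4 = (17317 + 13163 + 18093) / 3 = 48573/3 = 16191.00000
Detrended value: 13163 − 16191.00000 = -3028.000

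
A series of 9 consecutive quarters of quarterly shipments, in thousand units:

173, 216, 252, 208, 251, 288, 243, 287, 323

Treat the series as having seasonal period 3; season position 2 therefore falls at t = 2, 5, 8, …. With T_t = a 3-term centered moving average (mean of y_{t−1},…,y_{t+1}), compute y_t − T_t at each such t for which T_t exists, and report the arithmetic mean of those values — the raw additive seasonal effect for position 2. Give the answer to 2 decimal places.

2.33

Season position 2 occurs at t = 2, 5, 8 (where T_t is defined).
t=2: T_2 = 213.6667; y_2 − T_2 = 216 − 213.6667 = 2.3333
t=5: T_5 = 249.0000; y_5 − T_5 = 251 − 249.0000 = 2.0000
t=8: T_8 = 284.3333; y_8 − T_8 = 287 − 284.3333 = 2.6667
Mean deviation: (2.3333 + 2.0000 + 2.6667) / 3 = 2.33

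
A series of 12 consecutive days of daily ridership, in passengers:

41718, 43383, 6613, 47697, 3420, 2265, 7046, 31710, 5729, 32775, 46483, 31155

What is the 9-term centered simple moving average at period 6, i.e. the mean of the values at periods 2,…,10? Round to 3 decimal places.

Sum of periods 2–10: 43383 + 6613 + 47697 + 3420 + 2265 + 7046 + 31710 + 5729 + 32775 = 180638
Divide by 9: 180638 / 9 = 20070.889

20070.889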